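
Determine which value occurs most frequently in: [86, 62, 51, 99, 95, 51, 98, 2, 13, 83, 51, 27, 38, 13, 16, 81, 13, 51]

51

Step 1: Count the frequency of each value:
  2: appears 1 time(s)
  13: appears 3 time(s)
  16: appears 1 time(s)
  27: appears 1 time(s)
  38: appears 1 time(s)
  51: appears 4 time(s)
  62: appears 1 time(s)
  81: appears 1 time(s)
  83: appears 1 time(s)
  86: appears 1 time(s)
  95: appears 1 time(s)
  98: appears 1 time(s)
  99: appears 1 time(s)
Step 2: The value 51 appears most frequently (4 times).
Step 3: Mode = 51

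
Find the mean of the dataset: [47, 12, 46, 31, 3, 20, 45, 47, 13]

29.3333

Step 1: Sum all values: 47 + 12 + 46 + 31 + 3 + 20 + 45 + 47 + 13 = 264
Step 2: Count the number of values: n = 9
Step 3: Mean = sum / n = 264 / 9 = 29.3333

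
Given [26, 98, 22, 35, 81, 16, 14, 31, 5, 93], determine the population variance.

1091.29

Step 1: Compute the mean: (26 + 98 + 22 + 35 + 81 + 16 + 14 + 31 + 5 + 93) / 10 = 42.1
Step 2: Compute squared deviations from the mean:
  (26 - 42.1)^2 = 259.21
  (98 - 42.1)^2 = 3124.81
  (22 - 42.1)^2 = 404.01
  (35 - 42.1)^2 = 50.41
  (81 - 42.1)^2 = 1513.21
  (16 - 42.1)^2 = 681.21
  (14 - 42.1)^2 = 789.61
  (31 - 42.1)^2 = 123.21
  (5 - 42.1)^2 = 1376.41
  (93 - 42.1)^2 = 2590.81
Step 3: Sum of squared deviations = 10912.9
Step 4: Population variance = 10912.9 / 10 = 1091.29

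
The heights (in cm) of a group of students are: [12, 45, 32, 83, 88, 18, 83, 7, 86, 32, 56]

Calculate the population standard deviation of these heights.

30.0578

Step 1: Compute the mean: 49.2727
Step 2: Sum of squared deviations from the mean: 9938.1818
Step 3: Population variance = 9938.1818 / 11 = 903.4711
Step 4: Standard deviation = sqrt(903.4711) = 30.0578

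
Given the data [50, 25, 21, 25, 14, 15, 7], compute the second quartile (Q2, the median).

21

Step 1: Sort the data: [7, 14, 15, 21, 25, 25, 50]
Step 2: n = 7
Step 3: Q2 is the median. Since n is odd, it is the middle value at position 4: 21
Step 4: Q2 = 21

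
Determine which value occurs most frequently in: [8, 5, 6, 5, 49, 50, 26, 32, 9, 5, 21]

5

Step 1: Count the frequency of each value:
  5: appears 3 time(s)
  6: appears 1 time(s)
  8: appears 1 time(s)
  9: appears 1 time(s)
  21: appears 1 time(s)
  26: appears 1 time(s)
  32: appears 1 time(s)
  49: appears 1 time(s)
  50: appears 1 time(s)
Step 2: The value 5 appears most frequently (3 times).
Step 3: Mode = 5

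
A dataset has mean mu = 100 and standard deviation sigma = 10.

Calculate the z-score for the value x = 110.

1

Step 1: Recall the z-score formula: z = (x - mu) / sigma
Step 2: Substitute values: z = (110 - 100) / 10
Step 3: z = 10 / 10 = 1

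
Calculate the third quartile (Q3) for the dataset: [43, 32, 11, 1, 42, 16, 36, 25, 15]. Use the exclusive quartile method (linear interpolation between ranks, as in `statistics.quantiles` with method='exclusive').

39

Step 1: Sort the data: [1, 11, 15, 16, 25, 32, 36, 42, 43]
Step 2: n = 9
Step 3: Using the exclusive quartile method:
  Q1 = 13
  Q2 (median) = 25
  Q3 = 39
  IQR = Q3 - Q1 = 39 - 13 = 26
Step 4: Q3 = 39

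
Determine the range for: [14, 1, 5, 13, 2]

13

Step 1: Identify the maximum value: max = 14
Step 2: Identify the minimum value: min = 1
Step 3: Range = max - min = 14 - 1 = 13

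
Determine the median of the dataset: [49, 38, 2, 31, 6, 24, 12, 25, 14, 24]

24

Step 1: Sort the data in ascending order: [2, 6, 12, 14, 24, 24, 25, 31, 38, 49]
Step 2: The number of values is n = 10.
Step 3: Since n is even, the median is the average of positions 5 and 6:
  Median = (24 + 24) / 2 = 24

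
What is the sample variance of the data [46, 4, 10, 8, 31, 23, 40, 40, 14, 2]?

270.4

Step 1: Compute the mean: (46 + 4 + 10 + 8 + 31 + 23 + 40 + 40 + 14 + 2) / 10 = 21.8
Step 2: Compute squared deviations from the mean:
  (46 - 21.8)^2 = 585.64
  (4 - 21.8)^2 = 316.84
  (10 - 21.8)^2 = 139.24
  (8 - 21.8)^2 = 190.44
  (31 - 21.8)^2 = 84.64
  (23 - 21.8)^2 = 1.44
  (40 - 21.8)^2 = 331.24
  (40 - 21.8)^2 = 331.24
  (14 - 21.8)^2 = 60.84
  (2 - 21.8)^2 = 392.04
Step 3: Sum of squared deviations = 2433.6
Step 4: Sample variance = 2433.6 / 9 = 270.4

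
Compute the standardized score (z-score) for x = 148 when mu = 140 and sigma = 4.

2

Step 1: Recall the z-score formula: z = (x - mu) / sigma
Step 2: Substitute values: z = (148 - 140) / 4
Step 3: z = 8 / 4 = 2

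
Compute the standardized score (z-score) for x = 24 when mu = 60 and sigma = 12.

-3

Step 1: Recall the z-score formula: z = (x - mu) / sigma
Step 2: Substitute values: z = (24 - 60) / 12
Step 3: z = -36 / 12 = -3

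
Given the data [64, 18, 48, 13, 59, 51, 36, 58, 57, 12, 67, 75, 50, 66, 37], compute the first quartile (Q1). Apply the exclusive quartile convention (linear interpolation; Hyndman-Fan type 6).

36

Step 1: Sort the data: [12, 13, 18, 36, 37, 48, 50, 51, 57, 58, 59, 64, 66, 67, 75]
Step 2: n = 15
Step 3: Using the exclusive quartile method:
  Q1 = 36
  Q2 (median) = 51
  Q3 = 64
  IQR = Q3 - Q1 = 64 - 36 = 28
Step 4: Q1 = 36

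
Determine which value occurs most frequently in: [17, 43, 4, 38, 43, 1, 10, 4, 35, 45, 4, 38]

4

Step 1: Count the frequency of each value:
  1: appears 1 time(s)
  4: appears 3 time(s)
  10: appears 1 time(s)
  17: appears 1 time(s)
  35: appears 1 time(s)
  38: appears 2 time(s)
  43: appears 2 time(s)
  45: appears 1 time(s)
Step 2: The value 4 appears most frequently (3 times).
Step 3: Mode = 4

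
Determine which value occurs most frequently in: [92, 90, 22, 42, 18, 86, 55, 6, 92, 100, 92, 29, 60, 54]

92

Step 1: Count the frequency of each value:
  6: appears 1 time(s)
  18: appears 1 time(s)
  22: appears 1 time(s)
  29: appears 1 time(s)
  42: appears 1 time(s)
  54: appears 1 time(s)
  55: appears 1 time(s)
  60: appears 1 time(s)
  86: appears 1 time(s)
  90: appears 1 time(s)
  92: appears 3 time(s)
  100: appears 1 time(s)
Step 2: The value 92 appears most frequently (3 times).
Step 3: Mode = 92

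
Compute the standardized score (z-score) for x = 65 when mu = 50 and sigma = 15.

1

Step 1: Recall the z-score formula: z = (x - mu) / sigma
Step 2: Substitute values: z = (65 - 50) / 15
Step 3: z = 15 / 15 = 1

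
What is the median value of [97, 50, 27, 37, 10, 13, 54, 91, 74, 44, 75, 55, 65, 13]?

52

Step 1: Sort the data in ascending order: [10, 13, 13, 27, 37, 44, 50, 54, 55, 65, 74, 75, 91, 97]
Step 2: The number of values is n = 14.
Step 3: Since n is even, the median is the average of positions 7 and 8:
  Median = (50 + 54) / 2 = 52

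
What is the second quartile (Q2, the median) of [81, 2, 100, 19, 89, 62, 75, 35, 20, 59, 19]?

59

Step 1: Sort the data: [2, 19, 19, 20, 35, 59, 62, 75, 81, 89, 100]
Step 2: n = 11
Step 3: Q2 is the median. Since n is odd, it is the middle value at position 6: 59
Step 4: Q2 = 59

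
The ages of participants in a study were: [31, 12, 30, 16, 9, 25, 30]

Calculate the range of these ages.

22

Step 1: Identify the maximum value: max = 31
Step 2: Identify the minimum value: min = 9
Step 3: Range = max - min = 31 - 9 = 22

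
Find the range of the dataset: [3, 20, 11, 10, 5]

17

Step 1: Identify the maximum value: max = 20
Step 2: Identify the minimum value: min = 3
Step 3: Range = max - min = 20 - 3 = 17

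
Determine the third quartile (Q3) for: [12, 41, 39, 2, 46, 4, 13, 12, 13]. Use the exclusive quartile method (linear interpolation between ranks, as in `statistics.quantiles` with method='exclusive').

40

Step 1: Sort the data: [2, 4, 12, 12, 13, 13, 39, 41, 46]
Step 2: n = 9
Step 3: Using the exclusive quartile method:
  Q1 = 8
  Q2 (median) = 13
  Q3 = 40
  IQR = Q3 - Q1 = 40 - 8 = 32
Step 4: Q3 = 40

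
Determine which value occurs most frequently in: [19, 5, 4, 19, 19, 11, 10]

19

Step 1: Count the frequency of each value:
  4: appears 1 time(s)
  5: appears 1 time(s)
  10: appears 1 time(s)
  11: appears 1 time(s)
  19: appears 3 time(s)
Step 2: The value 19 appears most frequently (3 times).
Step 3: Mode = 19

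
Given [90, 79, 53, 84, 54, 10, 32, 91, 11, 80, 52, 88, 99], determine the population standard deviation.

29.3451

Step 1: Compute the mean: 63.3077
Step 2: Sum of squared deviations from the mean: 11194.7692
Step 3: Population variance = 11194.7692 / 13 = 861.1361
Step 4: Standard deviation = sqrt(861.1361) = 29.3451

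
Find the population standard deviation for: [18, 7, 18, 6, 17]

5.4918

Step 1: Compute the mean: 13.2
Step 2: Sum of squared deviations from the mean: 150.8
Step 3: Population variance = 150.8 / 5 = 30.16
Step 4: Standard deviation = sqrt(30.16) = 5.4918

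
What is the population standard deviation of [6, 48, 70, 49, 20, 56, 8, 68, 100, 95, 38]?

30.1936

Step 1: Compute the mean: 50.7273
Step 2: Sum of squared deviations from the mean: 10028.1818
Step 3: Population variance = 10028.1818 / 11 = 911.6529
Step 4: Standard deviation = sqrt(911.6529) = 30.1936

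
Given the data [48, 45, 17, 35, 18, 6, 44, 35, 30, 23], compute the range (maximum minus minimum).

42

Step 1: Identify the maximum value: max = 48
Step 2: Identify the minimum value: min = 6
Step 3: Range = max - min = 48 - 6 = 42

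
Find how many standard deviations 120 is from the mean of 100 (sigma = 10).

2

Step 1: Recall the z-score formula: z = (x - mu) / sigma
Step 2: Substitute values: z = (120 - 100) / 10
Step 3: z = 20 / 10 = 2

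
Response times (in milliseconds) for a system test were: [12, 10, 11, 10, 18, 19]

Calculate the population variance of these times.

13.8889

Step 1: Compute the mean: (12 + 10 + 11 + 10 + 18 + 19) / 6 = 13.3333
Step 2: Compute squared deviations from the mean:
  (12 - 13.3333)^2 = 1.7778
  (10 - 13.3333)^2 = 11.1111
  (11 - 13.3333)^2 = 5.4444
  (10 - 13.3333)^2 = 11.1111
  (18 - 13.3333)^2 = 21.7778
  (19 - 13.3333)^2 = 32.1111
Step 3: Sum of squared deviations = 83.3333
Step 4: Population variance = 83.3333 / 6 = 13.8889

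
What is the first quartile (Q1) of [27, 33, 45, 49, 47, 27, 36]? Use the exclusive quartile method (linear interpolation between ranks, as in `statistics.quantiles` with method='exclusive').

27

Step 1: Sort the data: [27, 27, 33, 36, 45, 47, 49]
Step 2: n = 7
Step 3: Using the exclusive quartile method:
  Q1 = 27
  Q2 (median) = 36
  Q3 = 47
  IQR = Q3 - Q1 = 47 - 27 = 20
Step 4: Q1 = 27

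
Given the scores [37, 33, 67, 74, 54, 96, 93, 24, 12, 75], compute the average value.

56.5

Step 1: Sum all values: 37 + 33 + 67 + 74 + 54 + 96 + 93 + 24 + 12 + 75 = 565
Step 2: Count the number of values: n = 10
Step 3: Mean = sum / n = 565 / 10 = 56.5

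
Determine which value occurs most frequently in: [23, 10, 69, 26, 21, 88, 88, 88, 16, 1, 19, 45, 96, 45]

88

Step 1: Count the frequency of each value:
  1: appears 1 time(s)
  10: appears 1 time(s)
  16: appears 1 time(s)
  19: appears 1 time(s)
  21: appears 1 time(s)
  23: appears 1 time(s)
  26: appears 1 time(s)
  45: appears 2 time(s)
  69: appears 1 time(s)
  88: appears 3 time(s)
  96: appears 1 time(s)
Step 2: The value 88 appears most frequently (3 times).
Step 3: Mode = 88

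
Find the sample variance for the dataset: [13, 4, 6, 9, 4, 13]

17.3667

Step 1: Compute the mean: (13 + 4 + 6 + 9 + 4 + 13) / 6 = 8.1667
Step 2: Compute squared deviations from the mean:
  (13 - 8.1667)^2 = 23.3611
  (4 - 8.1667)^2 = 17.3611
  (6 - 8.1667)^2 = 4.6944
  (9 - 8.1667)^2 = 0.6944
  (4 - 8.1667)^2 = 17.3611
  (13 - 8.1667)^2 = 23.3611
Step 3: Sum of squared deviations = 86.8333
Step 4: Sample variance = 86.8333 / 5 = 17.3667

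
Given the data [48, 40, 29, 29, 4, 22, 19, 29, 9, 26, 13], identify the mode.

29

Step 1: Count the frequency of each value:
  4: appears 1 time(s)
  9: appears 1 time(s)
  13: appears 1 time(s)
  19: appears 1 time(s)
  22: appears 1 time(s)
  26: appears 1 time(s)
  29: appears 3 time(s)
  40: appears 1 time(s)
  48: appears 1 time(s)
Step 2: The value 29 appears most frequently (3 times).
Step 3: Mode = 29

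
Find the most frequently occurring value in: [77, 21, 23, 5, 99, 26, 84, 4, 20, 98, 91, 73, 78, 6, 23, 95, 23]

23

Step 1: Count the frequency of each value:
  4: appears 1 time(s)
  5: appears 1 time(s)
  6: appears 1 time(s)
  20: appears 1 time(s)
  21: appears 1 time(s)
  23: appears 3 time(s)
  26: appears 1 time(s)
  73: appears 1 time(s)
  77: appears 1 time(s)
  78: appears 1 time(s)
  84: appears 1 time(s)
  91: appears 1 time(s)
  95: appears 1 time(s)
  98: appears 1 time(s)
  99: appears 1 time(s)
Step 2: The value 23 appears most frequently (3 times).
Step 3: Mode = 23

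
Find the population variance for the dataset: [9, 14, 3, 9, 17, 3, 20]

37.3469

Step 1: Compute the mean: (9 + 14 + 3 + 9 + 17 + 3 + 20) / 7 = 10.7143
Step 2: Compute squared deviations from the mean:
  (9 - 10.7143)^2 = 2.9388
  (14 - 10.7143)^2 = 10.7959
  (3 - 10.7143)^2 = 59.5102
  (9 - 10.7143)^2 = 2.9388
  (17 - 10.7143)^2 = 39.5102
  (3 - 10.7143)^2 = 59.5102
  (20 - 10.7143)^2 = 86.2245
Step 3: Sum of squared deviations = 261.4286
Step 4: Population variance = 261.4286 / 7 = 37.3469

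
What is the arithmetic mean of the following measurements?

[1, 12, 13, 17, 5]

9.6

Step 1: Sum all values: 1 + 12 + 13 + 17 + 5 = 48
Step 2: Count the number of values: n = 5
Step 3: Mean = sum / n = 48 / 5 = 9.6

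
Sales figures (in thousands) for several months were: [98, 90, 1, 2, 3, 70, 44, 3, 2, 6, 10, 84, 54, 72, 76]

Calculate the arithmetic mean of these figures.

41

Step 1: Sum all values: 98 + 90 + 1 + 2 + 3 + 70 + 44 + 3 + 2 + 6 + 10 + 84 + 54 + 72 + 76 = 615
Step 2: Count the number of values: n = 15
Step 3: Mean = sum / n = 615 / 15 = 41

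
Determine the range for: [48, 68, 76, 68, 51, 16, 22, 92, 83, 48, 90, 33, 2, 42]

90

Step 1: Identify the maximum value: max = 92
Step 2: Identify the minimum value: min = 2
Step 3: Range = max - min = 92 - 2 = 90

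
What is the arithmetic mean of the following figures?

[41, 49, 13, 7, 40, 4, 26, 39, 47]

29.5556

Step 1: Sum all values: 41 + 49 + 13 + 7 + 40 + 4 + 26 + 39 + 47 = 266
Step 2: Count the number of values: n = 9
Step 3: Mean = sum / n = 266 / 9 = 29.5556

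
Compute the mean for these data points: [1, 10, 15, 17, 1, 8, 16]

9.7143

Step 1: Sum all values: 1 + 10 + 15 + 17 + 1 + 8 + 16 = 68
Step 2: Count the number of values: n = 7
Step 3: Mean = sum / n = 68 / 7 = 9.7143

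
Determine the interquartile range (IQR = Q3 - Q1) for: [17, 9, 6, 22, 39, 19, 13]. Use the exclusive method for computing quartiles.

13

Step 1: Sort the data: [6, 9, 13, 17, 19, 22, 39]
Step 2: n = 7
Step 3: Using the exclusive quartile method:
  Q1 = 9
  Q2 (median) = 17
  Q3 = 22
  IQR = Q3 - Q1 = 22 - 9 = 13
Step 4: IQR = 13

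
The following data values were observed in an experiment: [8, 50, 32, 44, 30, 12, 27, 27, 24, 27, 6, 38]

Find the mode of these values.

27

Step 1: Count the frequency of each value:
  6: appears 1 time(s)
  8: appears 1 time(s)
  12: appears 1 time(s)
  24: appears 1 time(s)
  27: appears 3 time(s)
  30: appears 1 time(s)
  32: appears 1 time(s)
  38: appears 1 time(s)
  44: appears 1 time(s)
  50: appears 1 time(s)
Step 2: The value 27 appears most frequently (3 times).
Step 3: Mode = 27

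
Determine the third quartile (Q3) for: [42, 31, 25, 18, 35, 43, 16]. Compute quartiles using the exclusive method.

42

Step 1: Sort the data: [16, 18, 25, 31, 35, 42, 43]
Step 2: n = 7
Step 3: Using the exclusive quartile method:
  Q1 = 18
  Q2 (median) = 31
  Q3 = 42
  IQR = Q3 - Q1 = 42 - 18 = 24
Step 4: Q3 = 42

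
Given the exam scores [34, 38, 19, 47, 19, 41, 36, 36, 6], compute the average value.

30.6667

Step 1: Sum all values: 34 + 38 + 19 + 47 + 19 + 41 + 36 + 36 + 6 = 276
Step 2: Count the number of values: n = 9
Step 3: Mean = sum / n = 276 / 9 = 30.6667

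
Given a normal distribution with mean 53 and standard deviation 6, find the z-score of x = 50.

-0.5

Step 1: Recall the z-score formula: z = (x - mu) / sigma
Step 2: Substitute values: z = (50 - 53) / 6
Step 3: z = -3 / 6 = -0.5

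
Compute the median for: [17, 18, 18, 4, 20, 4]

17.5

Step 1: Sort the data in ascending order: [4, 4, 17, 18, 18, 20]
Step 2: The number of values is n = 6.
Step 3: Since n is even, the median is the average of positions 3 and 4:
  Median = (17 + 18) / 2 = 17.5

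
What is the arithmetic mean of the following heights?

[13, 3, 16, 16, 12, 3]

10.5

Step 1: Sum all values: 13 + 3 + 16 + 16 + 12 + 3 = 63
Step 2: Count the number of values: n = 6
Step 3: Mean = sum / n = 63 / 6 = 10.5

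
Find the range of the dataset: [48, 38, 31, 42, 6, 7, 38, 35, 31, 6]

42

Step 1: Identify the maximum value: max = 48
Step 2: Identify the minimum value: min = 6
Step 3: Range = max - min = 48 - 6 = 42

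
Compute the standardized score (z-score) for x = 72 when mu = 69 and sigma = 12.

0.25

Step 1: Recall the z-score formula: z = (x - mu) / sigma
Step 2: Substitute values: z = (72 - 69) / 12
Step 3: z = 3 / 12 = 0.25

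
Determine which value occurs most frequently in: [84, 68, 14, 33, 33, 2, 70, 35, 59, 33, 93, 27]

33

Step 1: Count the frequency of each value:
  2: appears 1 time(s)
  14: appears 1 time(s)
  27: appears 1 time(s)
  33: appears 3 time(s)
  35: appears 1 time(s)
  59: appears 1 time(s)
  68: appears 1 time(s)
  70: appears 1 time(s)
  84: appears 1 time(s)
  93: appears 1 time(s)
Step 2: The value 33 appears most frequently (3 times).
Step 3: Mode = 33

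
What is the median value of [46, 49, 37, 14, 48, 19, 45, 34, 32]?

37

Step 1: Sort the data in ascending order: [14, 19, 32, 34, 37, 45, 46, 48, 49]
Step 2: The number of values is n = 9.
Step 3: Since n is odd, the median is the middle value at position 5: 37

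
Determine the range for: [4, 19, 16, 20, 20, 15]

16

Step 1: Identify the maximum value: max = 20
Step 2: Identify the minimum value: min = 4
Step 3: Range = max - min = 20 - 4 = 16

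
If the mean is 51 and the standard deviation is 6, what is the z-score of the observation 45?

-1

Step 1: Recall the z-score formula: z = (x - mu) / sigma
Step 2: Substitute values: z = (45 - 51) / 6
Step 3: z = -6 / 6 = -1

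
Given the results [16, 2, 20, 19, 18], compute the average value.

15

Step 1: Sum all values: 16 + 2 + 20 + 19 + 18 = 75
Step 2: Count the number of values: n = 5
Step 3: Mean = sum / n = 75 / 5 = 15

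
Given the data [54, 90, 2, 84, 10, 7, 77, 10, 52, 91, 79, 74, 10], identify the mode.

10

Step 1: Count the frequency of each value:
  2: appears 1 time(s)
  7: appears 1 time(s)
  10: appears 3 time(s)
  52: appears 1 time(s)
  54: appears 1 time(s)
  74: appears 1 time(s)
  77: appears 1 time(s)
  79: appears 1 time(s)
  84: appears 1 time(s)
  90: appears 1 time(s)
  91: appears 1 time(s)
Step 2: The value 10 appears most frequently (3 times).
Step 3: Mode = 10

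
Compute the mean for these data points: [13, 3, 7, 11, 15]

9.8

Step 1: Sum all values: 13 + 3 + 7 + 11 + 15 = 49
Step 2: Count the number of values: n = 5
Step 3: Mean = sum / n = 49 / 5 = 9.8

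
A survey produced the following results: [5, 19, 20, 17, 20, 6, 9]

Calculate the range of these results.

15

Step 1: Identify the maximum value: max = 20
Step 2: Identify the minimum value: min = 5
Step 3: Range = max - min = 20 - 5 = 15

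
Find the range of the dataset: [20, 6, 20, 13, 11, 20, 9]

14

Step 1: Identify the maximum value: max = 20
Step 2: Identify the minimum value: min = 6
Step 3: Range = max - min = 20 - 6 = 14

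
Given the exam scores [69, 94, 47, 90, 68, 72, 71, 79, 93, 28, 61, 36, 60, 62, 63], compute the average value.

66.2

Step 1: Sum all values: 69 + 94 + 47 + 90 + 68 + 72 + 71 + 79 + 93 + 28 + 61 + 36 + 60 + 62 + 63 = 993
Step 2: Count the number of values: n = 15
Step 3: Mean = sum / n = 993 / 15 = 66.2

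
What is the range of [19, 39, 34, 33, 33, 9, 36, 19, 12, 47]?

38

Step 1: Identify the maximum value: max = 47
Step 2: Identify the minimum value: min = 9
Step 3: Range = max - min = 47 - 9 = 38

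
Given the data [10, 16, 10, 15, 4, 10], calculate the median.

10

Step 1: Sort the data in ascending order: [4, 10, 10, 10, 15, 16]
Step 2: The number of values is n = 6.
Step 3: Since n is even, the median is the average of positions 3 and 4:
  Median = (10 + 10) / 2 = 10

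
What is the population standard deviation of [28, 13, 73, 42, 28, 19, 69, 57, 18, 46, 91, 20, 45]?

23.4723

Step 1: Compute the mean: 42.2308
Step 2: Sum of squared deviations from the mean: 7162.3077
Step 3: Population variance = 7162.3077 / 13 = 550.9467
Step 4: Standard deviation = sqrt(550.9467) = 23.4723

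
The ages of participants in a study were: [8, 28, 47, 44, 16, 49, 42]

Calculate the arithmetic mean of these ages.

33.4286

Step 1: Sum all values: 8 + 28 + 47 + 44 + 16 + 49 + 42 = 234
Step 2: Count the number of values: n = 7
Step 3: Mean = sum / n = 234 / 7 = 33.4286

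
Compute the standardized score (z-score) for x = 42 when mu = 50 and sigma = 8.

-1

Step 1: Recall the z-score formula: z = (x - mu) / sigma
Step 2: Substitute values: z = (42 - 50) / 8
Step 3: z = -8 / 8 = -1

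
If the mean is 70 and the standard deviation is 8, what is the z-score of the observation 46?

-3

Step 1: Recall the z-score formula: z = (x - mu) / sigma
Step 2: Substitute values: z = (46 - 70) / 8
Step 3: z = -24 / 8 = -3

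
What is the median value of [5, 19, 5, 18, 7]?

7

Step 1: Sort the data in ascending order: [5, 5, 7, 18, 19]
Step 2: The number of values is n = 5.
Step 3: Since n is odd, the median is the middle value at position 3: 7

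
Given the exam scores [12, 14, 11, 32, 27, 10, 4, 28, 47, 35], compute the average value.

22

Step 1: Sum all values: 12 + 14 + 11 + 32 + 27 + 10 + 4 + 28 + 47 + 35 = 220
Step 2: Count the number of values: n = 10
Step 3: Mean = sum / n = 220 / 10 = 22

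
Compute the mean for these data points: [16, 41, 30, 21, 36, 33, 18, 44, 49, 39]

32.7

Step 1: Sum all values: 16 + 41 + 30 + 21 + 36 + 33 + 18 + 44 + 49 + 39 = 327
Step 2: Count the number of values: n = 10
Step 3: Mean = sum / n = 327 / 10 = 32.7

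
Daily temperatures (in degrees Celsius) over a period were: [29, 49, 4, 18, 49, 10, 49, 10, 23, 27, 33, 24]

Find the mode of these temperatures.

49

Step 1: Count the frequency of each value:
  4: appears 1 time(s)
  10: appears 2 time(s)
  18: appears 1 time(s)
  23: appears 1 time(s)
  24: appears 1 time(s)
  27: appears 1 time(s)
  29: appears 1 time(s)
  33: appears 1 time(s)
  49: appears 3 time(s)
Step 2: The value 49 appears most frequently (3 times).
Step 3: Mode = 49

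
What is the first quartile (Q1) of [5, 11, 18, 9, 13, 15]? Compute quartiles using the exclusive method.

8

Step 1: Sort the data: [5, 9, 11, 13, 15, 18]
Step 2: n = 6
Step 3: Using the exclusive quartile method:
  Q1 = 8
  Q2 (median) = 12
  Q3 = 15.75
  IQR = Q3 - Q1 = 15.75 - 8 = 7.75
Step 4: Q1 = 8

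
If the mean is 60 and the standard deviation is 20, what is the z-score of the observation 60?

0

Step 1: Recall the z-score formula: z = (x - mu) / sigma
Step 2: Substitute values: z = (60 - 60) / 20
Step 3: z = 0 / 20 = 0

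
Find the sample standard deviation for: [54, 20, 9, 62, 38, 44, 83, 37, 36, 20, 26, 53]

20.6698

Step 1: Compute the mean: 40.1667
Step 2: Sum of squared deviations from the mean: 4699.6667
Step 3: Sample variance = 4699.6667 / 11 = 427.2424
Step 4: Standard deviation = sqrt(427.2424) = 20.6698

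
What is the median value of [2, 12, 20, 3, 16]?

12

Step 1: Sort the data in ascending order: [2, 3, 12, 16, 20]
Step 2: The number of values is n = 5.
Step 3: Since n is odd, the median is the middle value at position 3: 12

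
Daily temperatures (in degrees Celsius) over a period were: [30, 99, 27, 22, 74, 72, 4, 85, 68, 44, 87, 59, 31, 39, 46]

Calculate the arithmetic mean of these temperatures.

52.4667

Step 1: Sum all values: 30 + 99 + 27 + 22 + 74 + 72 + 4 + 85 + 68 + 44 + 87 + 59 + 31 + 39 + 46 = 787
Step 2: Count the number of values: n = 15
Step 3: Mean = sum / n = 787 / 15 = 52.4667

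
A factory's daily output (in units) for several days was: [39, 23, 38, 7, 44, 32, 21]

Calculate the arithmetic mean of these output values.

29.1429

Step 1: Sum all values: 39 + 23 + 38 + 7 + 44 + 32 + 21 = 204
Step 2: Count the number of values: n = 7
Step 3: Mean = sum / n = 204 / 7 = 29.1429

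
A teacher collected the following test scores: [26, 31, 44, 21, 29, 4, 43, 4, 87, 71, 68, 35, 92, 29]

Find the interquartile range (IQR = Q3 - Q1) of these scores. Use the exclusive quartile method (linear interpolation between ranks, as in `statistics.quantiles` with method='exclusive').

44

Step 1: Sort the data: [4, 4, 21, 26, 29, 29, 31, 35, 43, 44, 68, 71, 87, 92]
Step 2: n = 14
Step 3: Using the exclusive quartile method:
  Q1 = 24.75
  Q2 (median) = 33
  Q3 = 68.75
  IQR = Q3 - Q1 = 68.75 - 24.75 = 44
Step 4: IQR = 44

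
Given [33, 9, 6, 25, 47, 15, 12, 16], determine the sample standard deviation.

13.8558

Step 1: Compute the mean: 20.375
Step 2: Sum of squared deviations from the mean: 1343.875
Step 3: Sample variance = 1343.875 / 7 = 191.9821
Step 4: Standard deviation = sqrt(191.9821) = 13.8558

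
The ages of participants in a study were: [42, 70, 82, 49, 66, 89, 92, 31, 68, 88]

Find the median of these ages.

69

Step 1: Sort the data in ascending order: [31, 42, 49, 66, 68, 70, 82, 88, 89, 92]
Step 2: The number of values is n = 10.
Step 3: Since n is even, the median is the average of positions 5 and 6:
  Median = (68 + 70) / 2 = 69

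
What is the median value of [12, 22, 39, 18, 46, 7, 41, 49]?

30.5

Step 1: Sort the data in ascending order: [7, 12, 18, 22, 39, 41, 46, 49]
Step 2: The number of values is n = 8.
Step 3: Since n is even, the median is the average of positions 4 and 5:
  Median = (22 + 39) / 2 = 30.5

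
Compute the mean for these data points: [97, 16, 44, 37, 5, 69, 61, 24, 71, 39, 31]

44.9091

Step 1: Sum all values: 97 + 16 + 44 + 37 + 5 + 69 + 61 + 24 + 71 + 39 + 31 = 494
Step 2: Count the number of values: n = 11
Step 3: Mean = sum / n = 494 / 11 = 44.9091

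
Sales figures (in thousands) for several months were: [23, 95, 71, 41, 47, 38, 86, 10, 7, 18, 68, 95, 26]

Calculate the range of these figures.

88

Step 1: Identify the maximum value: max = 95
Step 2: Identify the minimum value: min = 7
Step 3: Range = max - min = 95 - 7 = 88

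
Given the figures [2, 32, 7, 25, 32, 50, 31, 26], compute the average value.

25.625

Step 1: Sum all values: 2 + 32 + 7 + 25 + 32 + 50 + 31 + 26 = 205
Step 2: Count the number of values: n = 8
Step 3: Mean = sum / n = 205 / 8 = 25.625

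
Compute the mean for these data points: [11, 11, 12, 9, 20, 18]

13.5

Step 1: Sum all values: 11 + 11 + 12 + 9 + 20 + 18 = 81
Step 2: Count the number of values: n = 6
Step 3: Mean = sum / n = 81 / 6 = 13.5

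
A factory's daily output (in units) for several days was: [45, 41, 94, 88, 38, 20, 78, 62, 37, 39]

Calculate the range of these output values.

74

Step 1: Identify the maximum value: max = 94
Step 2: Identify the minimum value: min = 20
Step 3: Range = max - min = 94 - 20 = 74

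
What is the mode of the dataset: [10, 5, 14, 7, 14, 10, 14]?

14

Step 1: Count the frequency of each value:
  5: appears 1 time(s)
  7: appears 1 time(s)
  10: appears 2 time(s)
  14: appears 3 time(s)
Step 2: The value 14 appears most frequently (3 times).
Step 3: Mode = 14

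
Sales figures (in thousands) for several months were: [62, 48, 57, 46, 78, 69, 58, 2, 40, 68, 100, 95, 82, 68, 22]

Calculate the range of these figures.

98

Step 1: Identify the maximum value: max = 100
Step 2: Identify the minimum value: min = 2
Step 3: Range = max - min = 100 - 2 = 98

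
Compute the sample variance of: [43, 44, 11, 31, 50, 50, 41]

188.9524

Step 1: Compute the mean: (43 + 44 + 11 + 31 + 50 + 50 + 41) / 7 = 38.5714
Step 2: Compute squared deviations from the mean:
  (43 - 38.5714)^2 = 19.6122
  (44 - 38.5714)^2 = 29.4694
  (11 - 38.5714)^2 = 760.1837
  (31 - 38.5714)^2 = 57.3265
  (50 - 38.5714)^2 = 130.6122
  (50 - 38.5714)^2 = 130.6122
  (41 - 38.5714)^2 = 5.898
Step 3: Sum of squared deviations = 1133.7143
Step 4: Sample variance = 1133.7143 / 6 = 188.9524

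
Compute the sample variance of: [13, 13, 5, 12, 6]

15.7

Step 1: Compute the mean: (13 + 13 + 5 + 12 + 6) / 5 = 9.8
Step 2: Compute squared deviations from the mean:
  (13 - 9.8)^2 = 10.24
  (13 - 9.8)^2 = 10.24
  (5 - 9.8)^2 = 23.04
  (12 - 9.8)^2 = 4.84
  (6 - 9.8)^2 = 14.44
Step 3: Sum of squared deviations = 62.8
Step 4: Sample variance = 62.8 / 4 = 15.7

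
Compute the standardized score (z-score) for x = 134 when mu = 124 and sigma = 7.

1.4286

Step 1: Recall the z-score formula: z = (x - mu) / sigma
Step 2: Substitute values: z = (134 - 124) / 7
Step 3: z = 10 / 7 = 1.4286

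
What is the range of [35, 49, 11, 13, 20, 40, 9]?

40

Step 1: Identify the maximum value: max = 49
Step 2: Identify the minimum value: min = 9
Step 3: Range = max - min = 49 - 9 = 40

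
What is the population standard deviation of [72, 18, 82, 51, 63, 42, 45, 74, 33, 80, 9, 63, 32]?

22.7274

Step 1: Compute the mean: 51.0769
Step 2: Sum of squared deviations from the mean: 6714.9231
Step 3: Population variance = 6714.9231 / 13 = 516.5325
Step 4: Standard deviation = sqrt(516.5325) = 22.7274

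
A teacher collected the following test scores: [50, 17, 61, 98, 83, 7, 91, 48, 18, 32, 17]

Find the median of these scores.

48

Step 1: Sort the data in ascending order: [7, 17, 17, 18, 32, 48, 50, 61, 83, 91, 98]
Step 2: The number of values is n = 11.
Step 3: Since n is odd, the median is the middle value at position 6: 48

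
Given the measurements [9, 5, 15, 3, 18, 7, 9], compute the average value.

9.4286

Step 1: Sum all values: 9 + 5 + 15 + 3 + 18 + 7 + 9 = 66
Step 2: Count the number of values: n = 7
Step 3: Mean = sum / n = 66 / 7 = 9.4286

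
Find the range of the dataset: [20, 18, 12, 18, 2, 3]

18

Step 1: Identify the maximum value: max = 20
Step 2: Identify the minimum value: min = 2
Step 3: Range = max - min = 20 - 2 = 18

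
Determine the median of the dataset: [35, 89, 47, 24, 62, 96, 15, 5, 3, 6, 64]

35

Step 1: Sort the data in ascending order: [3, 5, 6, 15, 24, 35, 47, 62, 64, 89, 96]
Step 2: The number of values is n = 11.
Step 3: Since n is odd, the median is the middle value at position 6: 35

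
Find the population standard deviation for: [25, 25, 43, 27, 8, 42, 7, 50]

14.8487

Step 1: Compute the mean: 28.375
Step 2: Sum of squared deviations from the mean: 1763.875
Step 3: Population variance = 1763.875 / 8 = 220.4844
Step 4: Standard deviation = sqrt(220.4844) = 14.8487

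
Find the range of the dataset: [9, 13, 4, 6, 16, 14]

12

Step 1: Identify the maximum value: max = 16
Step 2: Identify the minimum value: min = 4
Step 3: Range = max - min = 16 - 4 = 12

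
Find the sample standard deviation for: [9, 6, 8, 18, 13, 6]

4.6904

Step 1: Compute the mean: 10
Step 2: Sum of squared deviations from the mean: 110
Step 3: Sample variance = 110 / 5 = 22
Step 4: Standard deviation = sqrt(22) = 4.6904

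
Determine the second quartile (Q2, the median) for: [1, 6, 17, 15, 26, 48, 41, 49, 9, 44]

21.5

Step 1: Sort the data: [1, 6, 9, 15, 17, 26, 41, 44, 48, 49]
Step 2: n = 10
Step 3: Q2 is the median. Since n is even, it is the average of the values at positions 5 and 6:
  Q2 = (17 + 26) / 2 = 21.5
Step 4: Q2 = 21.5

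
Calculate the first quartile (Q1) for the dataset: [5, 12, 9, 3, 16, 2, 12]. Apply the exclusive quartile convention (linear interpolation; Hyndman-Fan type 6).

3

Step 1: Sort the data: [2, 3, 5, 9, 12, 12, 16]
Step 2: n = 7
Step 3: Using the exclusive quartile method:
  Q1 = 3
  Q2 (median) = 9
  Q3 = 12
  IQR = Q3 - Q1 = 12 - 3 = 9
Step 4: Q1 = 3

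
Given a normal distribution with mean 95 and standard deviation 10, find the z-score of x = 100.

0.5

Step 1: Recall the z-score formula: z = (x - mu) / sigma
Step 2: Substitute values: z = (100 - 95) / 10
Step 3: z = 5 / 10 = 0.5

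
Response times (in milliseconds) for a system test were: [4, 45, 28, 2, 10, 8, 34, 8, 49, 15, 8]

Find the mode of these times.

8

Step 1: Count the frequency of each value:
  2: appears 1 time(s)
  4: appears 1 time(s)
  8: appears 3 time(s)
  10: appears 1 time(s)
  15: appears 1 time(s)
  28: appears 1 time(s)
  34: appears 1 time(s)
  45: appears 1 time(s)
  49: appears 1 time(s)
Step 2: The value 8 appears most frequently (3 times).
Step 3: Mode = 8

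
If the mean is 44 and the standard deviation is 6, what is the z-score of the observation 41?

-0.5

Step 1: Recall the z-score formula: z = (x - mu) / sigma
Step 2: Substitute values: z = (41 - 44) / 6
Step 3: z = -3 / 6 = -0.5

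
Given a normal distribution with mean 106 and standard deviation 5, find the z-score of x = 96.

-2

Step 1: Recall the z-score formula: z = (x - mu) / sigma
Step 2: Substitute values: z = (96 - 106) / 5
Step 3: z = -10 / 5 = -2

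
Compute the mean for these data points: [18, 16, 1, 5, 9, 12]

10.1667

Step 1: Sum all values: 18 + 16 + 1 + 5 + 9 + 12 = 61
Step 2: Count the number of values: n = 6
Step 3: Mean = sum / n = 61 / 6 = 10.1667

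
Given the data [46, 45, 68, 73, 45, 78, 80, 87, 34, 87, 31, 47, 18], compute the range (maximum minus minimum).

69

Step 1: Identify the maximum value: max = 87
Step 2: Identify the minimum value: min = 18
Step 3: Range = max - min = 87 - 18 = 69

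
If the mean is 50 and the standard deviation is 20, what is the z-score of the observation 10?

-2

Step 1: Recall the z-score formula: z = (x - mu) / sigma
Step 2: Substitute values: z = (10 - 50) / 20
Step 3: z = -40 / 20 = -2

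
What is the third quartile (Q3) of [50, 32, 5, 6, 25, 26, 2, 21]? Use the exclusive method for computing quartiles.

30.5

Step 1: Sort the data: [2, 5, 6, 21, 25, 26, 32, 50]
Step 2: n = 8
Step 3: Using the exclusive quartile method:
  Q1 = 5.25
  Q2 (median) = 23
  Q3 = 30.5
  IQR = Q3 - Q1 = 30.5 - 5.25 = 25.25
Step 4: Q3 = 30.5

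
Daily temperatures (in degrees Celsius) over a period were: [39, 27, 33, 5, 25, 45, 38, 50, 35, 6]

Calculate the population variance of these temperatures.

203.81

Step 1: Compute the mean: (39 + 27 + 33 + 5 + 25 + 45 + 38 + 50 + 35 + 6) / 10 = 30.3
Step 2: Compute squared deviations from the mean:
  (39 - 30.3)^2 = 75.69
  (27 - 30.3)^2 = 10.89
  (33 - 30.3)^2 = 7.29
  (5 - 30.3)^2 = 640.09
  (25 - 30.3)^2 = 28.09
  (45 - 30.3)^2 = 216.09
  (38 - 30.3)^2 = 59.29
  (50 - 30.3)^2 = 388.09
  (35 - 30.3)^2 = 22.09
  (6 - 30.3)^2 = 590.49
Step 3: Sum of squared deviations = 2038.1
Step 4: Population variance = 2038.1 / 10 = 203.81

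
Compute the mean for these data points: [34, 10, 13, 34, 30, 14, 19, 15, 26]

21.6667

Step 1: Sum all values: 34 + 10 + 13 + 34 + 30 + 14 + 19 + 15 + 26 = 195
Step 2: Count the number of values: n = 9
Step 3: Mean = sum / n = 195 / 9 = 21.6667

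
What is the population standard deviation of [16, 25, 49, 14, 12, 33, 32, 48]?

13.6193

Step 1: Compute the mean: 28.625
Step 2: Sum of squared deviations from the mean: 1483.875
Step 3: Population variance = 1483.875 / 8 = 185.4844
Step 4: Standard deviation = sqrt(185.4844) = 13.6193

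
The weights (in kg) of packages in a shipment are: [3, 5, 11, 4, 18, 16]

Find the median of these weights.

8

Step 1: Sort the data in ascending order: [3, 4, 5, 11, 16, 18]
Step 2: The number of values is n = 6.
Step 3: Since n is even, the median is the average of positions 3 and 4:
  Median = (5 + 11) / 2 = 8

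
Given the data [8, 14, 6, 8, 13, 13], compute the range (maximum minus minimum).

8

Step 1: Identify the maximum value: max = 14
Step 2: Identify the minimum value: min = 6
Step 3: Range = max - min = 14 - 6 = 8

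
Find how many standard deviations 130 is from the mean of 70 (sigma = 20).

3

Step 1: Recall the z-score formula: z = (x - mu) / sigma
Step 2: Substitute values: z = (130 - 70) / 20
Step 3: z = 60 / 20 = 3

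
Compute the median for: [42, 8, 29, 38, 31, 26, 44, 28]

30

Step 1: Sort the data in ascending order: [8, 26, 28, 29, 31, 38, 42, 44]
Step 2: The number of values is n = 8.
Step 3: Since n is even, the median is the average of positions 4 and 5:
  Median = (29 + 31) / 2 = 30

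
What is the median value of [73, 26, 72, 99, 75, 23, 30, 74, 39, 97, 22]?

72

Step 1: Sort the data in ascending order: [22, 23, 26, 30, 39, 72, 73, 74, 75, 97, 99]
Step 2: The number of values is n = 11.
Step 3: Since n is odd, the median is the middle value at position 6: 72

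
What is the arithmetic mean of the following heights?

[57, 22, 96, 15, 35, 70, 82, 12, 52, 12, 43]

45.0909

Step 1: Sum all values: 57 + 22 + 96 + 15 + 35 + 70 + 82 + 12 + 52 + 12 + 43 = 496
Step 2: Count the number of values: n = 11
Step 3: Mean = sum / n = 496 / 11 = 45.0909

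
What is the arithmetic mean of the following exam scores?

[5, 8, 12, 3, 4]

6.4

Step 1: Sum all values: 5 + 8 + 12 + 3 + 4 = 32
Step 2: Count the number of values: n = 5
Step 3: Mean = sum / n = 32 / 5 = 6.4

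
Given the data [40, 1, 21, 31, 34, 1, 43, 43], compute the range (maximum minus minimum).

42

Step 1: Identify the maximum value: max = 43
Step 2: Identify the minimum value: min = 1
Step 3: Range = max - min = 43 - 1 = 42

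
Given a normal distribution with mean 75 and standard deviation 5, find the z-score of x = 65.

-2

Step 1: Recall the z-score formula: z = (x - mu) / sigma
Step 2: Substitute values: z = (65 - 75) / 5
Step 3: z = -10 / 5 = -2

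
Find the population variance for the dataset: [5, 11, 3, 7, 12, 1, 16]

24.6939

Step 1: Compute the mean: (5 + 11 + 3 + 7 + 12 + 1 + 16) / 7 = 7.8571
Step 2: Compute squared deviations from the mean:
  (5 - 7.8571)^2 = 8.1633
  (11 - 7.8571)^2 = 9.8776
  (3 - 7.8571)^2 = 23.5918
  (7 - 7.8571)^2 = 0.7347
  (12 - 7.8571)^2 = 17.1633
  (1 - 7.8571)^2 = 47.0204
  (16 - 7.8571)^2 = 66.3061
Step 3: Sum of squared deviations = 172.8571
Step 4: Population variance = 172.8571 / 7 = 24.6939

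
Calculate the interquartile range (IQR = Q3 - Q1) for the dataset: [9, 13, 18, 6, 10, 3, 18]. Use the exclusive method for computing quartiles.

12

Step 1: Sort the data: [3, 6, 9, 10, 13, 18, 18]
Step 2: n = 7
Step 3: Using the exclusive quartile method:
  Q1 = 6
  Q2 (median) = 10
  Q3 = 18
  IQR = Q3 - Q1 = 18 - 6 = 12
Step 4: IQR = 12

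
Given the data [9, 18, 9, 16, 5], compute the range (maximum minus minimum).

13

Step 1: Identify the maximum value: max = 18
Step 2: Identify the minimum value: min = 5
Step 3: Range = max - min = 18 - 5 = 13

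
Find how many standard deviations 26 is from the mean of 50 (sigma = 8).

-3

Step 1: Recall the z-score formula: z = (x - mu) / sigma
Step 2: Substitute values: z = (26 - 50) / 8
Step 3: z = -24 / 8 = -3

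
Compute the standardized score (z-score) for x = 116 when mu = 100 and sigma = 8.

2

Step 1: Recall the z-score formula: z = (x - mu) / sigma
Step 2: Substitute values: z = (116 - 100) / 8
Step 3: z = 16 / 8 = 2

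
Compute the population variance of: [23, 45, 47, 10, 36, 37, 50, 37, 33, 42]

129

Step 1: Compute the mean: (23 + 45 + 47 + 10 + 36 + 37 + 50 + 37 + 33 + 42) / 10 = 36
Step 2: Compute squared deviations from the mean:
  (23 - 36)^2 = 169
  (45 - 36)^2 = 81
  (47 - 36)^2 = 121
  (10 - 36)^2 = 676
  (36 - 36)^2 = 0
  (37 - 36)^2 = 1
  (50 - 36)^2 = 196
  (37 - 36)^2 = 1
  (33 - 36)^2 = 9
  (42 - 36)^2 = 36
Step 3: Sum of squared deviations = 1290
Step 4: Population variance = 1290 / 10 = 129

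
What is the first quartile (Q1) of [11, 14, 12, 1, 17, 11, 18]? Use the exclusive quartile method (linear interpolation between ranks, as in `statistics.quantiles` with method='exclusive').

11

Step 1: Sort the data: [1, 11, 11, 12, 14, 17, 18]
Step 2: n = 7
Step 3: Using the exclusive quartile method:
  Q1 = 11
  Q2 (median) = 12
  Q3 = 17
  IQR = Q3 - Q1 = 17 - 11 = 6
Step 4: Q1 = 11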